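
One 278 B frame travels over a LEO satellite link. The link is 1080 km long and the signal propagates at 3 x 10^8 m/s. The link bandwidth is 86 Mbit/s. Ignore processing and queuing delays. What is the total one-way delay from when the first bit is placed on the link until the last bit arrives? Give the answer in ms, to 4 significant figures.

L = 278 × 8 = 2224 bits.
Transmission delay = L/R = 2224 / 86000000 = 0.0258605 ms.
Propagation delay = d/s = 1080000 m / 300000000 m/s = 3.6 ms.
Total = 3.626 ms.

3.626 ms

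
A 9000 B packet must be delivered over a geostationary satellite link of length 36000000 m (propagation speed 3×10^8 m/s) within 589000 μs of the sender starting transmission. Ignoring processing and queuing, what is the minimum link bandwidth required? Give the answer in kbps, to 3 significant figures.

L = 72000 bits.
Propagation delay = 36000000 / 300000000 = 120000 μs.
Transmission budget = 589000 − 120000 = 469000 μs.
R ≥ L / t_tx = 72000 bits / 0.469 s = 154 kbps.

154 kbps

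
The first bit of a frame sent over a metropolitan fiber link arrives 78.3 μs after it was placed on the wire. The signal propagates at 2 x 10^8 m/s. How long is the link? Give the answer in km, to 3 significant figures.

d = s × t_prop = 200000000 × 7.83e-05 = 15.7 km.

15.7 km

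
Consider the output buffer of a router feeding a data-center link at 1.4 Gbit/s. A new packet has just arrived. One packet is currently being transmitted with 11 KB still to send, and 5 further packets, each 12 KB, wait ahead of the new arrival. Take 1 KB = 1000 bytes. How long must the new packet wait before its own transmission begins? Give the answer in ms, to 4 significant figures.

0.4057 ms

Each queued packet: L/R = 96000/1400000000 = 0.0685714 ms.
5 queued → 0.342857 ms.
Plus remaining 88000 bits of current packet: 0.0628571 ms.
Queuing delay = 0.4057 ms.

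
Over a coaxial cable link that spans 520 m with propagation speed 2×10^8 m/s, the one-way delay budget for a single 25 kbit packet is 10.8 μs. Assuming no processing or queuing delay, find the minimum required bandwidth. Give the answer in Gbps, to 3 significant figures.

Propagation delay = 520 / 200000000 = 2.6 μs.
Transmission budget = 10.8 − 2.6 = 8.2 μs.
R ≥ L / t_tx = 25000 bits / 8.2e-06 s = 3.05 Gbps.

3.05 Gbps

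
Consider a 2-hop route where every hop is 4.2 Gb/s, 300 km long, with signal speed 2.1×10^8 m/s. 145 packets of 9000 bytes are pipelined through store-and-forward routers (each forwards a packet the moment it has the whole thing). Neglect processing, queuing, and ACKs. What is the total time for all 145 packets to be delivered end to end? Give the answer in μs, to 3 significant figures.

5360 μs

Per-hop transmission t_tx = L/R = 72000/4200000000 = 17.1429 μs.
Per-hop propagation t_prop = 300000/210000000 = 1428.57 μs.
Pipeline fill: first packet needs 2·t_tx to clear all hops; remaining 144 packets each add one t_tx.
Total = (2+145-1)·t_tx + 2·t_prop = 146·17.1429 + 2·1428.57 = 5360 μs.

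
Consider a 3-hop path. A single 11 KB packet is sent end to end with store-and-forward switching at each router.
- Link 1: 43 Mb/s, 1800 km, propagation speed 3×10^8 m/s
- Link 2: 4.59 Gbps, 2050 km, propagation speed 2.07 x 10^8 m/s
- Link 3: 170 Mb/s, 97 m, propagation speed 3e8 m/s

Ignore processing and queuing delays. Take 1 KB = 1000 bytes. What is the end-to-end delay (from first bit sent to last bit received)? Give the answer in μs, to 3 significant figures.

L = 88000 bits.
Transmission delays (L/R per hop): 2046.51, 19.1721, 517.647 μs; sum = 2583.33 μs.
Propagation delays (d/s per hop): 6000, 9903.38, 0.323333 μs; sum = 15903.7 μs.
End-to-end = 18500 μs.

18500 μs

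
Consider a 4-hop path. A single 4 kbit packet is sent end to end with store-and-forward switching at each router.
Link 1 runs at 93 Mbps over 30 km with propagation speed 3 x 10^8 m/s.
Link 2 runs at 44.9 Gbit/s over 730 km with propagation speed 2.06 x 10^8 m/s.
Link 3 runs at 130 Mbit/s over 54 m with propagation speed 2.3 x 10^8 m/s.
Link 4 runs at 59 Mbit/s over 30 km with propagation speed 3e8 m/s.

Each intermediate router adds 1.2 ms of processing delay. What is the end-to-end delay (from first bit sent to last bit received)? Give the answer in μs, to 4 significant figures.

7486 μs

L = 4000 bits.
Transmission delays (L/R per hop): 43.0108, 0.0890869, 30.7692, 67.7966 μs; sum = 141.666 μs.
Propagation delays (d/s per hop): 100, 3543.69, 0.234783, 100 μs; sum = 3743.92 μs.
Processing at 3 router(s): 3 × 1.2 ms = 3600 μs.
End-to-end = 7486 μs.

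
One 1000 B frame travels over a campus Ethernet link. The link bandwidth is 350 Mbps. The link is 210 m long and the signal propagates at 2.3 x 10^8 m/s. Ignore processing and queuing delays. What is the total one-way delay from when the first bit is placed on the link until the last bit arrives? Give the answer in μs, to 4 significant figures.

23.77 μs

L = 1000 × 8 = 8000 bits.
Transmission delay = L/R = 8000 / 350000000 = 22.8571 μs.
Propagation delay = d/s = 210 m / 2.3e+08 m/s = 0.913043 μs.
Total = 23.77 μs.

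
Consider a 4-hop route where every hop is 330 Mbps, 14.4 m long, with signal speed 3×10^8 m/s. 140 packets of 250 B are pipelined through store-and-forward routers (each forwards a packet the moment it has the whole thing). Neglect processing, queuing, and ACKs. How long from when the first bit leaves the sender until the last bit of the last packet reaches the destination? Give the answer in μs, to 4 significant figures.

Per-hop transmission t_tx = L/R = 2000/330000000 = 6.06061 μs.
Per-hop propagation t_prop = 14.4/300000000 = 0.048 μs.
Pipeline fill: first packet needs 4·t_tx to clear all hops; remaining 139 packets each add one t_tx.
Total = (4+140-1)·t_tx + 4·t_prop = 143·6.06061 + 4·0.048 = 866.9 μs.

866.9 μs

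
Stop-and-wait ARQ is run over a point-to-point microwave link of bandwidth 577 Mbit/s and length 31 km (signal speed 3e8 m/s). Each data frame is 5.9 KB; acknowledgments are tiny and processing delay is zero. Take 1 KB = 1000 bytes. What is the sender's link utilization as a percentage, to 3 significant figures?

t_tx = L/R = 47200/577000000 = 8.18024e-05 s.
t_prop = 31000/300000000 = 0.000103333 s; RTT = 0.000206667 s.
Cycle = t_tx + RTT = 0.000288469 s.
Utilization = t_tx / cycle = 8.18024e-05/0.000288469 = 28.4 %.

28.4 %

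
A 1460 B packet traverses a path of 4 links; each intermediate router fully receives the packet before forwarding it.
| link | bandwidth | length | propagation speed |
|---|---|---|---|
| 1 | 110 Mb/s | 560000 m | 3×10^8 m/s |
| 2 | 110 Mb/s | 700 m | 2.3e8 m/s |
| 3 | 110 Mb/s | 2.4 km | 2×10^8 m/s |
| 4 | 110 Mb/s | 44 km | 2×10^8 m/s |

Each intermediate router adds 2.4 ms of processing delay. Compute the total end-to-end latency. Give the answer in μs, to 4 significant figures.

L = 1460 × 8 = 11680 bits.
Transmission delay per hop = L/R = 11680/110000000 = 106.182 μs; 4 hops → 424.727 μs.
Propagation delays (d/s per hop): 1866.67, 3.04348, 12, 220 μs; sum = 2101.71 μs.
Processing at 3 router(s): 3 × 2.4 ms = 7200 μs.
End-to-end = 9726 μs.

9726 μs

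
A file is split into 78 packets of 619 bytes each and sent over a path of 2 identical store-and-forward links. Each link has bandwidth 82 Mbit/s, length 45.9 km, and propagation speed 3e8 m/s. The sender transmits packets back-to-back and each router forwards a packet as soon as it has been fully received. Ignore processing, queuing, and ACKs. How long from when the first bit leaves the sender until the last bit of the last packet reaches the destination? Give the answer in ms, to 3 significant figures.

Per-hop transmission t_tx = L/R = 4952/82000000 = 0.0603902 ms.
Per-hop propagation t_prop = 45900/300000000 = 0.153 ms.
Pipeline fill: first packet needs 2·t_tx to clear all hops; remaining 77 packets each add one t_tx.
Total = (2+78-1)·t_tx + 2·t_prop = 79·0.0603902 + 2·0.153 = 5.08 ms.

5.08 ms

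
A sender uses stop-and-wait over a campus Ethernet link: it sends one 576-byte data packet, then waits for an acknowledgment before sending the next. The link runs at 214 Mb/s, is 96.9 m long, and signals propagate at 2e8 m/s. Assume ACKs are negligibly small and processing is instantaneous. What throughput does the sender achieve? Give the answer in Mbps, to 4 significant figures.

204.8 Mbps

t_tx = L/R = 4608/214000000 = 2.15327e-05 s.
t_prop = 96.9/200000000 = 4.845e-07 s; RTT = 9.69e-07 s.
Cycle = t_tx + RTT = 2.25017e-05 s.
Throughput = L / cycle = 4608 / 2.25017e-05 = 204.8 Mbps.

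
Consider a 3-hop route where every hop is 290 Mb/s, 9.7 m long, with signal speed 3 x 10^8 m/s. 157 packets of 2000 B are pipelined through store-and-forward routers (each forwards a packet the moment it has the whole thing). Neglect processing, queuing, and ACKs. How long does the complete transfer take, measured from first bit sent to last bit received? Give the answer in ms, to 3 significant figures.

Per-hop transmission t_tx = L/R = 16000/290000000 = 0.0551724 ms.
Per-hop propagation t_prop = 9.7/300000000 = 3.23333e-05 ms.
Pipeline fill: first packet needs 3·t_tx to clear all hops; remaining 156 packets each add one t_tx.
Total = (3+157-1)·t_tx + 3·t_prop = 159·0.0551724 + 3·3.23333e-05 = 8.77 ms.

8.77 ms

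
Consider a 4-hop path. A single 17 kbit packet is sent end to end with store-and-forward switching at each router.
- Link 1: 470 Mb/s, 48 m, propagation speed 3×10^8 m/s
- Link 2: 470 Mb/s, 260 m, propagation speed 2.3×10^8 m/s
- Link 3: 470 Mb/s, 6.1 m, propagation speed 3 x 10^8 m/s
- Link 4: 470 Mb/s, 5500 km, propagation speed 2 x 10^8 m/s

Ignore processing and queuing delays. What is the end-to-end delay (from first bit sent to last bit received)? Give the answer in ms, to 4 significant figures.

L = 17000 bits.
Transmission delay per hop = L/R = 17000/470000000 = 0.0361702 ms; 4 hops → 0.144681 ms.
Propagation delays (d/s per hop): 0.00016, 0.00113043, 2.03333e-05, 27.5 ms; sum = 27.5013 ms.
End-to-end = 27.65 ms.

27.65 ms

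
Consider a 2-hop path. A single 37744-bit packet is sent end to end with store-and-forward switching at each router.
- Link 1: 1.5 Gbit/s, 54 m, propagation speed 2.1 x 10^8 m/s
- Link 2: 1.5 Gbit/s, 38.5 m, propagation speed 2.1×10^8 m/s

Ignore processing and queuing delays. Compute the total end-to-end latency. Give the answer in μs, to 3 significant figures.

Transmission delay per hop = L/R = 37744/1500000000 = 25.1627 μs; 2 hops → 50.3253 μs.
Propagation delays (d/s per hop): 0.257143, 0.183333 μs; sum = 0.440476 μs.
End-to-end = 50.8 μs.

50.8 μs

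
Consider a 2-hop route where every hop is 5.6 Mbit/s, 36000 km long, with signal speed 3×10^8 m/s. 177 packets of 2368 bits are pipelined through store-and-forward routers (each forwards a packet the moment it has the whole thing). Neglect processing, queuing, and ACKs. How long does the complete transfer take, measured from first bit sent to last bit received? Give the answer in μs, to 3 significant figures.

315000 μs

Per-hop transmission t_tx = L/R = 2368/5600000 = 422.857 μs.
Per-hop propagation t_prop = 36000000/300000000 = 120000 μs.
Pipeline fill: first packet needs 2·t_tx to clear all hops; remaining 176 packets each add one t_tx.
Total = (2+177-1)·t_tx + 2·t_prop = 178·422.857 + 2·120000 = 315000 μs.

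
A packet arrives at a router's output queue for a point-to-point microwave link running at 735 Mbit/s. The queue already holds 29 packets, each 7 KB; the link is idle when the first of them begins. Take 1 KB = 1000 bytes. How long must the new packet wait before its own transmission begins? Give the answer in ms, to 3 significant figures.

Each queued packet: L/R = 56000/735000000 = 0.0761905 ms.
29 queued → 2.20952 ms.
Queuing delay = 2.21 ms.

2.21 ms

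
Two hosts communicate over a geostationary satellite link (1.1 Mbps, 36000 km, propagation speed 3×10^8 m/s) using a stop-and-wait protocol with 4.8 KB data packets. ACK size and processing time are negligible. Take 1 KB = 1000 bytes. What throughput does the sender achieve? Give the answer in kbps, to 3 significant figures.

140 kbps

t_tx = L/R = 38400/1100000 = 0.0349091 s.
t_prop = 36000000/300000000 = 0.12 s; RTT = 0.24 s.
Cycle = t_tx + RTT = 0.274909 s.
Throughput = L / cycle = 38400 / 0.274909 = 140 kbps.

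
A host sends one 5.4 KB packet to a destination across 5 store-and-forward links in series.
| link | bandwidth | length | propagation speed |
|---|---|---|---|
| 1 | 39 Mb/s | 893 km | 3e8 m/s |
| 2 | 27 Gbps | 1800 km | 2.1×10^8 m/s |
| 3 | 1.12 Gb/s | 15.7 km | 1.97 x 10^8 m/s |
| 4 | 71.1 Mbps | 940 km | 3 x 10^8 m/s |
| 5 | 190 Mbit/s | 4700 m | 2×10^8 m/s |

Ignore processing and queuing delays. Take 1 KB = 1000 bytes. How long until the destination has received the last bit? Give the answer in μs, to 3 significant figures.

L = 43200 bits.
Transmission delays (L/R per hop): 1107.69, 1.6, 38.5714, 607.595, 227.368 μs; sum = 1982.83 μs.
Propagation delays (d/s per hop): 2976.67, 8571.43, 79.6954, 3133.33, 23.5 μs; sum = 14784.6 μs.
End-to-end = 16800 μs.

16800 μs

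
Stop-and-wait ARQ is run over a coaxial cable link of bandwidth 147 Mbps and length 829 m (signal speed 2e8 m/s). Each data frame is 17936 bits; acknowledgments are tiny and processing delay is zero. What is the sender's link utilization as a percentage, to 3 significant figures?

t_tx = L/R = 17936/147000000 = 0.000122014 s.
t_prop = 829/200000000 = 4.145e-06 s; RTT = 8.29e-06 s.
Cycle = t_tx + RTT = 0.000130304 s.
Utilization = t_tx / cycle = 0.000122014/0.000130304 = 93.6 %.

93.6 %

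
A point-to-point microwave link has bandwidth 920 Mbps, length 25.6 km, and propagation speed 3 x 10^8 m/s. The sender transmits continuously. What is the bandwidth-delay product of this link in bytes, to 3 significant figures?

9810 bytes

Propagation delay = 25600 / 300000000 = 8.53333e-05 s.
BDP = R × t_prop = 920000000 × 8.53333e-05 = 78506.7 bits.
In bytes: 78506.7/8 = 9810 bytes.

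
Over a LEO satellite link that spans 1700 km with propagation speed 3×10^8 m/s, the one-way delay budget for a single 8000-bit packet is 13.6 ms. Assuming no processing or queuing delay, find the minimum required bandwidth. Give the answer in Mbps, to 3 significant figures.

Propagation delay = 1700000 / 300000000 = 5.66667 ms.
Transmission budget = 13.6 − 5.66667 = 7.93333 ms.
R ≥ L / t_tx = 8000 bits / 0.00793333 s = 1.01 Mbps.

1.01 Mbps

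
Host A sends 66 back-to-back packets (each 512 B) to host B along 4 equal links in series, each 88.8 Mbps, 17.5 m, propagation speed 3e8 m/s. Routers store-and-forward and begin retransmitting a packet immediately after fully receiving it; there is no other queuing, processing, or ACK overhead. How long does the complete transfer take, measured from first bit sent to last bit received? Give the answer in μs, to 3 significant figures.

Per-hop transmission t_tx = L/R = 4096/88800000 = 46.1261 μs.
Per-hop propagation t_prop = 17.5/300000000 = 0.0583333 μs.
Pipeline fill: first packet needs 4·t_tx to clear all hops; remaining 65 packets each add one t_tx.
Total = (4+66-1)·t_tx + 4·t_prop = 69·46.1261 + 4·0.0583333 = 3180 μs.

3180 μs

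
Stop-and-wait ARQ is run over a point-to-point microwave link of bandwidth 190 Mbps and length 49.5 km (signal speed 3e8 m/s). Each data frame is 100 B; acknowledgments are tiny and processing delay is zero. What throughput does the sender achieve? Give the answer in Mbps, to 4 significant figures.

t_tx = L/R = 800/190000000 = 4.21053e-06 s.
t_prop = 49500/300000000 = 0.000165 s; RTT = 0.00033 s.
Cycle = t_tx + RTT = 0.000334211 s.
Throughput = L / cycle = 800 / 0.000334211 = 2.394 Mbps.

2.394 Mbps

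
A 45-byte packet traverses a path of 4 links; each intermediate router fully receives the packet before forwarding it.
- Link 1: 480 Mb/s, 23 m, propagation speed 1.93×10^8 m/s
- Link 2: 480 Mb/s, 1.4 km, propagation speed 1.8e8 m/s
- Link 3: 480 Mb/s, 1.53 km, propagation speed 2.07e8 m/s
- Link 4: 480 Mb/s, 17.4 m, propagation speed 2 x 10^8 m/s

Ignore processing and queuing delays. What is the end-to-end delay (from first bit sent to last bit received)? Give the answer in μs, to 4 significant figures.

18.38 μs

L = 45 × 8 = 360 bits.
Transmission delay per hop = L/R = 360/480000000 = 0.75 μs; 4 hops → 3 μs.
Propagation delays (d/s per hop): 0.119171, 7.77778, 7.3913, 0.087 μs; sum = 15.3753 μs.
End-to-end = 18.38 μs.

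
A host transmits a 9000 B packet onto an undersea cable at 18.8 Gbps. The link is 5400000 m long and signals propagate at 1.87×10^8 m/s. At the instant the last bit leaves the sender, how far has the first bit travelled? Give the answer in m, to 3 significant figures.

716 m

t_tx = L/R = 72000/18800000000 = 3.82979e-06 s.
Distance = s × t_tx = 187000000 × 3.82979e-06 = 716 m.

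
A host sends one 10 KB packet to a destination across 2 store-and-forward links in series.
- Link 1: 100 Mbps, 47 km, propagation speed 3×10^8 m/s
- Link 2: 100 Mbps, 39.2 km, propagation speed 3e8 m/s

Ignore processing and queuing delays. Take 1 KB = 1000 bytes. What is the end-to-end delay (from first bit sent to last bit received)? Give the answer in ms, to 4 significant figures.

L = 80000 bits.
Transmission delay per hop = L/R = 80000/100000000 = 0.8 ms; 2 hops → 1.6 ms.
Propagation delays (d/s per hop): 0.156667, 0.130667 ms; sum = 0.287333 ms.
End-to-end = 1.887 ms.

1.887 ms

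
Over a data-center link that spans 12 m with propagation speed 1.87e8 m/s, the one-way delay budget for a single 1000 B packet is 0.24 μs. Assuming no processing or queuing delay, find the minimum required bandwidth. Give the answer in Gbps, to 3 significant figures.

45.5 Gbps

L = 8000 bits.
Propagation delay = 12 / 187000000 = 0.0641711 μs.
Transmission budget = 0.24 − 0.0641711 = 0.175829 μs.
R ≥ L / t_tx = 8000 bits / 1.75829e-07 s = 45.5 Gbps.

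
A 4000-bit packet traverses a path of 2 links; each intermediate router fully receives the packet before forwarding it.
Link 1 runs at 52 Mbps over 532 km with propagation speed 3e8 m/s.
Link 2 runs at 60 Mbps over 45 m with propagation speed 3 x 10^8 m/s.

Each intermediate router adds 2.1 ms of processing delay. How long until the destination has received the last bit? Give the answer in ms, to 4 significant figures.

4.017 ms

Transmission delays (L/R per hop): 0.0769231, 0.0666667 ms; sum = 0.14359 ms.
Propagation delays (d/s per hop): 1.77333, 0.00015 ms; sum = 1.77348 ms.
Processing at 1 router(s): 1 × 2.1 ms = 2.1 ms.
End-to-end = 4.017 ms.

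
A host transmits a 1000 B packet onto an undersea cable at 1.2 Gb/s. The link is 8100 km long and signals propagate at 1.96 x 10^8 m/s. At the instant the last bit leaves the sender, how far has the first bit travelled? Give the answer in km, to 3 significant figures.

t_tx = L/R = 8000/1200000000 = 6.66667e-06 s.
Distance = s × t_tx = 196000000 × 6.66667e-06 = 1.31 km.

1.31 km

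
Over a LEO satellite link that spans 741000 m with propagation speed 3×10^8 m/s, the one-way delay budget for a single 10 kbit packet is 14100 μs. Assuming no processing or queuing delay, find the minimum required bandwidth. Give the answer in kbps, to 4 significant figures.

859.8 kbps

Propagation delay = 741000 / 300000000 = 2470 μs.
Transmission budget = 14100 − 2470 = 11630 μs.
R ≥ L / t_tx = 10000 bits / 0.01163 s = 859.8 kbps.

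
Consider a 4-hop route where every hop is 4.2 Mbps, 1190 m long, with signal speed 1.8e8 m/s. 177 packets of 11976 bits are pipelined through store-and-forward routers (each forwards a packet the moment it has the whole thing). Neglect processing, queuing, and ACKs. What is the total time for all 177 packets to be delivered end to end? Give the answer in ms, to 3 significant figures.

513 ms

Per-hop transmission t_tx = L/R = 11976/4200000 = 2.85143 ms.
Per-hop propagation t_prop = 1190/180000000 = 0.00661111 ms.
Pipeline fill: first packet needs 4·t_tx to clear all hops; remaining 176 packets each add one t_tx.
Total = (4+177-1)·t_tx + 4·t_prop = 180·2.85143 + 4·0.00661111 = 513 ms.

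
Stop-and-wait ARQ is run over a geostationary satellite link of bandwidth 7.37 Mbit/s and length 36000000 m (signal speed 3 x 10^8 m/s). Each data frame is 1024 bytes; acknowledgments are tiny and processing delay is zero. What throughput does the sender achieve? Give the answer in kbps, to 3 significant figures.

34.0 kbps

t_tx = L/R = 8192/7370000 = 0.00111153 s.
t_prop = 36000000/300000000 = 0.12 s; RTT = 0.24 s.
Cycle = t_tx + RTT = 0.241112 s.
Throughput = L / cycle = 8192 / 0.241112 = 34.0 kbps.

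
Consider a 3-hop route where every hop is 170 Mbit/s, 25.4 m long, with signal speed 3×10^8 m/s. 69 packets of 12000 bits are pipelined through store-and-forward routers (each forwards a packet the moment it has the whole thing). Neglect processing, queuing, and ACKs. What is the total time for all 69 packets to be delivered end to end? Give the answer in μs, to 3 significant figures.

5010 μs

Per-hop transmission t_tx = L/R = 12000/170000000 = 70.5882 μs.
Per-hop propagation t_prop = 25.4/300000000 = 0.0846667 μs.
Pipeline fill: first packet needs 3·t_tx to clear all hops; remaining 68 packets each add one t_tx.
Total = (3+69-1)·t_tx + 3·t_prop = 71·70.5882 + 3·0.0846667 = 5010 μs.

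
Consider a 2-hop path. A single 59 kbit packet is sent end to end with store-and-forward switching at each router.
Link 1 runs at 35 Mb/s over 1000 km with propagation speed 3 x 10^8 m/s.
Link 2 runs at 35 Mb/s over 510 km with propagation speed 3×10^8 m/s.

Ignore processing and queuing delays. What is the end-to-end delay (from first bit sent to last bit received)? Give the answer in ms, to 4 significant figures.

8.405 ms

L = 59000 bits.
Transmission delay per hop = L/R = 59000/35000000 = 1.68571 ms; 2 hops → 3.37143 ms.
Propagation delays (d/s per hop): 3.33333, 1.7 ms; sum = 5.03333 ms.
End-to-end = 8.405 ms.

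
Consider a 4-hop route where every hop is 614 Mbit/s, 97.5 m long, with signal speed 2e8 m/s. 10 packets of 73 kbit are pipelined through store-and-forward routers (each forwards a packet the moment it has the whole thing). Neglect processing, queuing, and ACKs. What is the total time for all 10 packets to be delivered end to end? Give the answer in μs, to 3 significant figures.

Per-hop transmission t_tx = L/R = 73000/614000000 = 118.893 μs.
Per-hop propagation t_prop = 97.5/200000000 = 0.4875 μs.
Pipeline fill: first packet needs 4·t_tx to clear all hops; remaining 9 packets each add one t_tx.
Total = (4+10-1)·t_tx + 4·t_prop = 13·118.893 + 4·0.4875 = 1550 μs.

1550 μs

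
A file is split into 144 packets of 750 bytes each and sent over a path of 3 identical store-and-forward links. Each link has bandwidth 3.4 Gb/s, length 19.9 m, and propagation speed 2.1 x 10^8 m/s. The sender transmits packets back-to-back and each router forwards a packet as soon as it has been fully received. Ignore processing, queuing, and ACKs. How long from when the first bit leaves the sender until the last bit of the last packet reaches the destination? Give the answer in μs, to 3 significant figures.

258 μs

Per-hop transmission t_tx = L/R = 6000/3400000000 = 1.76471 μs.
Per-hop propagation t_prop = 19.9/210000000 = 0.0947619 μs.
Pipeline fill: first packet needs 3·t_tx to clear all hops; remaining 143 packets each add one t_tx.
Total = (3+144-1)·t_tx + 3·t_prop = 146·1.76471 + 3·0.0947619 = 258 μs.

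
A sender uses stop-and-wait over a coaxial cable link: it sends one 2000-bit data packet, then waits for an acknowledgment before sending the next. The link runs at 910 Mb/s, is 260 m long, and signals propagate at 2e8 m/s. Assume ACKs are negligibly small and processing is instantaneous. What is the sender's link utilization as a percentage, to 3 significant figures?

t_tx = L/R = 2000/910000000 = 2.1978e-06 s.
t_prop = 260/200000000 = 1.3e-06 s; RTT = 2.6e-06 s.
Cycle = t_tx + RTT = 4.7978e-06 s.
Utilization = t_tx / cycle = 2.1978e-06/4.7978e-06 = 45.8 %.

45.8 %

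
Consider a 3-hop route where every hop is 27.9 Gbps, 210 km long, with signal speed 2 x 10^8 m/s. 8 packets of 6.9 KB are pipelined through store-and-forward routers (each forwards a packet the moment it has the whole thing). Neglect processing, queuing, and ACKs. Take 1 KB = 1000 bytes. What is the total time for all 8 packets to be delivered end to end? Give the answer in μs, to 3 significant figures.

3170 μs

Per-hop transmission t_tx = L/R = 55200/27900000000 = 1.97849 μs.
Per-hop propagation t_prop = 210000/200000000 = 1050 μs.
Pipeline fill: first packet needs 3·t_tx to clear all hops; remaining 7 packets each add one t_tx.
Total = (3+8-1)·t_tx + 3·t_prop = 10·1.97849 + 3·1050 = 3170 μs.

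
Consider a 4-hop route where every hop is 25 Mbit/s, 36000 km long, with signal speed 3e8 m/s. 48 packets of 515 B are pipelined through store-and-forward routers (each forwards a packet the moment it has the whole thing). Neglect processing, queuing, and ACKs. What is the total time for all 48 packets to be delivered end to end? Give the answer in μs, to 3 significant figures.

Per-hop transmission t_tx = L/R = 4120/25000000 = 164.8 μs.
Per-hop propagation t_prop = 36000000/300000000 = 120000 μs.
Pipeline fill: first packet needs 4·t_tx to clear all hops; remaining 47 packets each add one t_tx.
Total = (4+48-1)·t_tx + 4·t_prop = 51·164.8 + 4·120000 = 488000 μs.

488000 μs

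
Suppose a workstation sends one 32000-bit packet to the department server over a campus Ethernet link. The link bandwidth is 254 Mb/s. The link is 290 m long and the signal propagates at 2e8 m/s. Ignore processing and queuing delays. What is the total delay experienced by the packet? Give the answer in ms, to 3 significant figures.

0.127 ms

Transmission delay = L/R = 32000 / 254000000 = 0.125984 ms.
Propagation delay = d/s = 290 m / 200000000 m/s = 0.00145 ms.
Total = 0.127 ms.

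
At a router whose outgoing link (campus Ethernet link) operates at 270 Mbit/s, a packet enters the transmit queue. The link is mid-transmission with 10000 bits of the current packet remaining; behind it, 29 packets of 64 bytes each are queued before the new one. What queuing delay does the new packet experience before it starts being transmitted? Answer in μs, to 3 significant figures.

92.0 μs

Each queued packet: L/R = 512/270000000 = 1.8963 μs.
29 queued → 54.9926 μs.
Plus remaining 10000 bits of current packet: 37.037 μs.
Queuing delay = 92.0 μs.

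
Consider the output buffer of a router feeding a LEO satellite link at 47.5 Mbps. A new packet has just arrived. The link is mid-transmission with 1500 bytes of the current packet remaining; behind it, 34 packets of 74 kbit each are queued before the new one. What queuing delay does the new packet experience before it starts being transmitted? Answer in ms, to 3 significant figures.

53.2 ms

Each queued packet: L/R = 74000/47500000 = 1.55789 ms.
34 queued → 52.9684 ms.
Plus remaining 12000 bits of current packet: 0.252632 ms.
Queuing delay = 53.2 ms.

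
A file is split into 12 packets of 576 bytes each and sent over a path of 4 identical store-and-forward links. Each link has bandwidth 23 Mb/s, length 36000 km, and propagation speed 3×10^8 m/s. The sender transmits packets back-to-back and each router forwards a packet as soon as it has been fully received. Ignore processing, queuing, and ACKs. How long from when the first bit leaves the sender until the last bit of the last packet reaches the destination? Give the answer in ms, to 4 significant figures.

Per-hop transmission t_tx = L/R = 4608/23000000 = 0.200348 ms.
Per-hop propagation t_prop = 36000000/300000000 = 120 ms.
Pipeline fill: first packet needs 4·t_tx to clear all hops; remaining 11 packets each add one t_tx.
Total = (4+12-1)·t_tx + 4·t_prop = 15·0.200348 + 4·120 = 483.0 ms.

483.0 ms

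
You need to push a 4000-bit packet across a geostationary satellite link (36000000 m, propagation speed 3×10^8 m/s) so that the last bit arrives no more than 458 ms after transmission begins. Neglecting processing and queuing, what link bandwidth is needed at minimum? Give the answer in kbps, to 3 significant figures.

11.8 kbps

Propagation delay = 36000000 / 300000000 = 120 ms.
Transmission budget = 458 − 120 = 338 ms.
R ≥ L / t_tx = 4000 bits / 0.338 s = 11.8 kbps.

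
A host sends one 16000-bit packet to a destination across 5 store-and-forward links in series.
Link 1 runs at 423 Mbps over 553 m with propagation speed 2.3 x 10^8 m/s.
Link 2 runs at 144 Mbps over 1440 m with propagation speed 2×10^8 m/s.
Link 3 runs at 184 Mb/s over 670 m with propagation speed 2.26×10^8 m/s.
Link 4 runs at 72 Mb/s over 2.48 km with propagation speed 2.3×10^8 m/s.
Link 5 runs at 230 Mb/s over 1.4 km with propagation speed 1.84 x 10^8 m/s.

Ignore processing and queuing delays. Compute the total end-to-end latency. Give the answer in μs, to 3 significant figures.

559 μs

Transmission delays (L/R per hop): 37.8251, 111.111, 86.9565, 222.222, 69.5652 μs; sum = 527.68 μs.
Propagation delays (d/s per hop): 2.40435, 7.2, 2.9646, 10.7826, 7.6087 μs; sum = 30.9603 μs.
End-to-end = 559 μs.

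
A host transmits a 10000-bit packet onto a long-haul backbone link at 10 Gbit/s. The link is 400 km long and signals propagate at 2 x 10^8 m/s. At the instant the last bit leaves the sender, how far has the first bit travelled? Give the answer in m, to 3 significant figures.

t_tx = L/R = 10000/10000000000 = 1e-06 s.
Distance = s × t_tx = 200000000 × 1e-06 = 200 m.

200 m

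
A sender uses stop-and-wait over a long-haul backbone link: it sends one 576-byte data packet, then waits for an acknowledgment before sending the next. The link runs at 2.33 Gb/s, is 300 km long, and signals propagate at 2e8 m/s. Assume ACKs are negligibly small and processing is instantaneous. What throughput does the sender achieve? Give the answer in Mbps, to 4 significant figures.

1.535 Mbps

t_tx = L/R = 4608/2330000000 = 1.97768e-06 s.
t_prop = 300000/200000000 = 0.0015 s; RTT = 0.003 s.
Cycle = t_tx + RTT = 0.00300198 s.
Throughput = L / cycle = 4608 / 0.00300198 = 1.535 Mbps.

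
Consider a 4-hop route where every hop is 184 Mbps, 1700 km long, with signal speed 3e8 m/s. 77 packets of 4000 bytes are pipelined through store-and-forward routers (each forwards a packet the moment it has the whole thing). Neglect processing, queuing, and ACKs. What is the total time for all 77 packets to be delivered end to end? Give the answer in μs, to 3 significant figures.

Per-hop transmission t_tx = L/R = 32000/184000000 = 173.913 μs.
Per-hop propagation t_prop = 1700000/300000000 = 5666.67 μs.
Pipeline fill: first packet needs 4·t_tx to clear all hops; remaining 76 packets each add one t_tx.
Total = (4+77-1)·t_tx + 4·t_prop = 80·173.913 + 4·5666.67 = 36600 μs.

36600 μs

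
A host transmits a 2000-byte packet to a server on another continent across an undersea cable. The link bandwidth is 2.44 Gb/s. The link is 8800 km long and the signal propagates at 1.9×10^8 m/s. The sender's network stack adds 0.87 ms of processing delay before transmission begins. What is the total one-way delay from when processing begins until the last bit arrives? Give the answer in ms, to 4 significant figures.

47.19 ms

L = 2000 × 8 = 16000 bits.
Transmission delay = L/R = 16000 / 2440000000 = 0.00655738 ms.
Propagation delay = d/s = 8800000 m / 190000000 m/s = 46.3158 ms.
Plus processing delay 0.87 ms = 0.87 ms.
Total = 47.19 ms.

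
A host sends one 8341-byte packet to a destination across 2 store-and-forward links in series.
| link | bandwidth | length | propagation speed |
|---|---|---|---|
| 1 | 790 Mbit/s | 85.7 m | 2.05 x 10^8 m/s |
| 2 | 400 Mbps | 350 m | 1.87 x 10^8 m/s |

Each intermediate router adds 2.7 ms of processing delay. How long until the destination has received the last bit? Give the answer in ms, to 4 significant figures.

L = 8341 × 8 = 66728 bits.
Transmission delays (L/R per hop): 0.0844658, 0.16682 ms; sum = 0.251286 ms.
Propagation delays (d/s per hop): 0.000418049, 0.00187166 ms; sum = 0.00228971 ms.
Processing at 1 router(s): 1 × 2.7 ms = 2.7 ms.
End-to-end = 2.954 ms.

2.954 ms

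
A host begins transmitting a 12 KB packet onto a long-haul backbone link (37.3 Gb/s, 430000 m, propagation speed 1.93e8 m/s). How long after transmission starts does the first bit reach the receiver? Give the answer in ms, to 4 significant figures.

First bit experiences only propagation delay: d/s = 430000/193000000 = 2.228 ms.

2.228 ms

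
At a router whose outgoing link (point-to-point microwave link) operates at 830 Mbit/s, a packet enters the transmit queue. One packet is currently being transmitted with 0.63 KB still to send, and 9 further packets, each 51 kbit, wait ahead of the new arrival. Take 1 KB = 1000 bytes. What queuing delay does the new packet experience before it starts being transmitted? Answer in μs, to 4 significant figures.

559.1 μs

Each queued packet: L/R = 51000/830000000 = 61.4458 μs.
9 queued → 553.012 μs.
Plus remaining 5040 bits of current packet: 6.07229 μs.
Queuing delay = 559.1 μs.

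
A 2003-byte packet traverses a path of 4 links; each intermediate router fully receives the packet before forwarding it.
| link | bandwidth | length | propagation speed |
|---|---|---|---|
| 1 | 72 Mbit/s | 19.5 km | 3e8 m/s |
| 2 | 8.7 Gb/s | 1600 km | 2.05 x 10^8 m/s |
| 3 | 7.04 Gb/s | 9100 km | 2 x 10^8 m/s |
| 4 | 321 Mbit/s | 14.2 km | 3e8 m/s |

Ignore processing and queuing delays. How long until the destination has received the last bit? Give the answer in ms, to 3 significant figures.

L = 2003 × 8 = 16024 bits.
Transmission delays (L/R per hop): 0.222556, 0.00184184, 0.00227614, 0.049919 ms; sum = 0.276593 ms.
Propagation delays (d/s per hop): 0.065, 7.80488, 45.5, 0.0473333 ms; sum = 53.4172 ms.
End-to-end = 53.7 ms.

53.7 ms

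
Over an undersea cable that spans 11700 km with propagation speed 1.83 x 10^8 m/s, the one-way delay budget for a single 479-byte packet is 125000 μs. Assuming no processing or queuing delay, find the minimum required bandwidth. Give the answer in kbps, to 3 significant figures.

62.8 kbps

L = 3832 bits.
Propagation delay = 11700000 / 183000000 = 63934.4 μs.
Transmission budget = 125000 − 63934.4 = 61065.6 μs.
R ≥ L / t_tx = 3832 bits / 0.0610656 s = 62.8 kbps.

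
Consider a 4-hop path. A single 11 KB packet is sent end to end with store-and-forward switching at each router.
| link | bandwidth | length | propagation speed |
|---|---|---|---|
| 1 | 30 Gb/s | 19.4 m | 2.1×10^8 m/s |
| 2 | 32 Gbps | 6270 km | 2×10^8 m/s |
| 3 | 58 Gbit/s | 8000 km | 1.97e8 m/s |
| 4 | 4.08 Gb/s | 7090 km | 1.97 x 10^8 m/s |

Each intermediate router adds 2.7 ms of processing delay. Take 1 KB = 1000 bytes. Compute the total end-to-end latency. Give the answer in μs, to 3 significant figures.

L = 88000 bits.
Transmission delays (L/R per hop): 2.93333, 2.75, 1.51724, 21.5686 μs; sum = 28.7692 μs.
Propagation delays (d/s per hop): 0.092381, 31350, 40609.1, 35989.8 μs; sum = 107949 μs.
Processing at 3 router(s): 3 × 2.7 ms = 8100 μs.
End-to-end = 116000 μs.

116000 μs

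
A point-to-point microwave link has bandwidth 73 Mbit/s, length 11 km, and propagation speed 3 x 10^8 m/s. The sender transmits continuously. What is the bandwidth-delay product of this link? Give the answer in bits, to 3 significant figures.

Propagation delay = 11000 / 300000000 = 3.66667e-05 s.
BDP = R × t_prop = 73000000 × 3.66667e-05 = 2676.67 bits.

2680 bits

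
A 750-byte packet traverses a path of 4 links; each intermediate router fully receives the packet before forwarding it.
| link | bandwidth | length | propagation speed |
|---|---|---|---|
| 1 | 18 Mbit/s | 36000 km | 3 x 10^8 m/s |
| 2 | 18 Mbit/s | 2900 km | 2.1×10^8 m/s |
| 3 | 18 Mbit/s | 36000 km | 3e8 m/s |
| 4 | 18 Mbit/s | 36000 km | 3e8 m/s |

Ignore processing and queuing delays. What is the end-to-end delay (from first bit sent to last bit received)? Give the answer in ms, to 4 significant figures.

L = 750 × 8 = 6000 bits.
Transmission delay per hop = L/R = 6000/18000000 = 0.333333 ms; 4 hops → 1.33333 ms.
Propagation delays (d/s per hop): 120, 13.8095, 120, 120 ms; sum = 373.81 ms.
End-to-end = 375.1 ms.

375.1 ms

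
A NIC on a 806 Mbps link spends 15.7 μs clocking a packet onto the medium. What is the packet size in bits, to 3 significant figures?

L = R × t_tx = 806000000 b/s × 1.57e-05 s = 12654.2 bits.

12700 bits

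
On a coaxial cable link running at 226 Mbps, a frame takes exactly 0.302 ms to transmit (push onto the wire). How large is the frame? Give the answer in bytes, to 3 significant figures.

8530 bytes

L = R × t_tx = 226000000 b/s × 0.000302 s = 68252 bits.
In bytes: 68252 / 8 = 8530 bytes.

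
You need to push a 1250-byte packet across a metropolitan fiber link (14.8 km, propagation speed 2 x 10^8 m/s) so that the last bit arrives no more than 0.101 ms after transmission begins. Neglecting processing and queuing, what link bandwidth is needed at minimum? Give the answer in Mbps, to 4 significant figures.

L = 10000 bits.
Propagation delay = 14800 / 200000000 = 0.074 ms.
Transmission budget = 0.101 − 0.074 = 0.027 ms.
R ≥ L / t_tx = 10000 bits / 2.7e-05 s = 370.4 Mbps.

370.4 Mbps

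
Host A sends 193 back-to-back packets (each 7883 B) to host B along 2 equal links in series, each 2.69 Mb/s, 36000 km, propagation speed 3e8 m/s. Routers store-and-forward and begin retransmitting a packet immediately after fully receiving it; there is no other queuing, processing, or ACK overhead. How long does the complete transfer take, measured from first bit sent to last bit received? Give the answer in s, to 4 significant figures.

Per-hop transmission t_tx = L/R = 63064/2690000 = 0.0234439 s.
Per-hop propagation t_prop = 36000000/300000000 = 0.12 s.
Pipeline fill: first packet needs 2·t_tx to clear all hops; remaining 192 packets each add one t_tx.
Total = (2+193-1)·t_tx + 2·t_prop = 194·0.0234439 + 2·0.12 = 4.788 s.

4.788 s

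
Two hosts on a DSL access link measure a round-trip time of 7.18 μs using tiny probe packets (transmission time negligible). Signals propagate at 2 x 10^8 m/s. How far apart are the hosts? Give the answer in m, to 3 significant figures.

718 m

One-way propagation = RTT/2 = 3.59 μs.
d = s × t = 200000000 × 3.59e-06 = 718 m.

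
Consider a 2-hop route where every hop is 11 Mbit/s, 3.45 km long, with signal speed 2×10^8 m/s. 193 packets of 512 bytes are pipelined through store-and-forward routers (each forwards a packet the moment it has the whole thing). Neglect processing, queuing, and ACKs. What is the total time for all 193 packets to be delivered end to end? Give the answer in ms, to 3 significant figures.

72.3 ms

Per-hop transmission t_tx = L/R = 4096/11000000 = 0.372364 ms.
Per-hop propagation t_prop = 3450/200000000 = 0.01725 ms.
Pipeline fill: first packet needs 2·t_tx to clear all hops; remaining 192 packets each add one t_tx.
Total = (2+193-1)·t_tx + 2·t_prop = 194·0.372364 + 2·0.01725 = 72.3 ms.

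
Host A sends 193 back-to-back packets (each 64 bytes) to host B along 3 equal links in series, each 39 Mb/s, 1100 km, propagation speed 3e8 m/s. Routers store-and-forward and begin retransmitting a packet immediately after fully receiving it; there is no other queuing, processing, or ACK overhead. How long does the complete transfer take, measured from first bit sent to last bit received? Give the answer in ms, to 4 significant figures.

Per-hop transmission t_tx = L/R = 512/39000000 = 0.0131282 ms.
Per-hop propagation t_prop = 1100000/300000000 = 3.66667 ms.
Pipeline fill: first packet needs 3·t_tx to clear all hops; remaining 192 packets each add one t_tx.
Total = (3+193-1)·t_tx + 3·t_prop = 195·0.0131282 + 3·3.66667 = 13.56 ms.

13.56 ms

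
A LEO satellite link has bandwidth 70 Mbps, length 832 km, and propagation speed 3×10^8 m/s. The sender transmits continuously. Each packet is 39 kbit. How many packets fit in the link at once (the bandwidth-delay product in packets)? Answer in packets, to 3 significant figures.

4.98 packets

Propagation delay = 832000 / 300000000 = 0.00277333 s.
BDP = R × t_prop = 70000000 × 0.00277333 = 194133 bits.
In packets of 39000 bits: 4.98 packets.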